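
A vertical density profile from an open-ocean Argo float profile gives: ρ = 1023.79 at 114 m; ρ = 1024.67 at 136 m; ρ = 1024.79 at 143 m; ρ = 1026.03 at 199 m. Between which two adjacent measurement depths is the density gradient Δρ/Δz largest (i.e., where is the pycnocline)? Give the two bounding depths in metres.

Compute the density gradient over each adjacent pair:
  114–136 m: Δρ/Δz = 0.88/22 = 0.040 kg m⁻⁴
  136–143 m: Δρ/Δz = 0.12/7 = 0.017 kg m⁻⁴
  143–199 m: Δρ/Δz = 1.24/56 = 0.022 kg m⁻⁴
The largest gradient is in the 114–136 m interval — the pycnocline.

114–136 m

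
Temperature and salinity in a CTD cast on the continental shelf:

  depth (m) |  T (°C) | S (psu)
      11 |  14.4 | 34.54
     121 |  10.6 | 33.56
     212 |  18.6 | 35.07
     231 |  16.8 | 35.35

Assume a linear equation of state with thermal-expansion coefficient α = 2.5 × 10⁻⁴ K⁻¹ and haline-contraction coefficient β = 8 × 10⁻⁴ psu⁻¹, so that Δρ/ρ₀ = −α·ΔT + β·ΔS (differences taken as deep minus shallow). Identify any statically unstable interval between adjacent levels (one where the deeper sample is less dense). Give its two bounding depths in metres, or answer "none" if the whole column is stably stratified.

121–212 m

Evaluate Δρ/ρ₀ = −αΔT + βΔS across each adjacent pair:
  11–121 m: −αΔT+βΔS = −(2.5 × 10⁻⁴)(-3.8)+(8 × 10⁻⁴)(-0.98) = 1.7 × 10⁻⁴ → stable
  121–212 m: −αΔT+βΔS = −(2.5 × 10⁻⁴)(+8.0)+(8 × 10⁻⁴)(+1.51) = -7.9 × 10⁻⁴ → UNSTABLE
  212–231 m: −αΔT+βΔS = −(2.5 × 10⁻⁴)(-1.8)+(8 × 10⁻⁴)(+0.28) = 6.7 × 10⁻⁴ → stable
The 121–212 m interval has Δρ < 0: lighter water underlies denser water.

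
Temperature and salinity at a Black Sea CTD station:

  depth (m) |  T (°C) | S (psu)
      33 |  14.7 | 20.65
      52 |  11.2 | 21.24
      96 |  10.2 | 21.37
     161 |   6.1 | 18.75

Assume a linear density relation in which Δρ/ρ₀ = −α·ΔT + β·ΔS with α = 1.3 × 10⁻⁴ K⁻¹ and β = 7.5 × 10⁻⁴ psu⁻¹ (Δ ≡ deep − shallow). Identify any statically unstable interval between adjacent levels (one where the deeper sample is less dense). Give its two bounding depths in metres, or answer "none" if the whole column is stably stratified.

Evaluate Δρ/ρ₀ = −αΔT + βΔS across each adjacent pair:
  33–52 m: −αΔT+βΔS = −(1.3 × 10⁻⁴)(-3.5)+(7.5 × 10⁻⁴)(+0.59) = 9.0 × 10⁻⁴ → stable
  52–96 m: −αΔT+βΔS = −(1.3 × 10⁻⁴)(-1.0)+(7.5 × 10⁻⁴)(+0.13) = 2.3 × 10⁻⁴ → stable
  96–161 m: −αΔT+βΔS = −(1.3 × 10⁻⁴)(-4.1)+(7.5 × 10⁻⁴)(-2.62) = -1.4 × 10⁻³ → UNSTABLE
The 96–161 m interval has Δρ < 0: lighter water underlies denser water.

96–161 m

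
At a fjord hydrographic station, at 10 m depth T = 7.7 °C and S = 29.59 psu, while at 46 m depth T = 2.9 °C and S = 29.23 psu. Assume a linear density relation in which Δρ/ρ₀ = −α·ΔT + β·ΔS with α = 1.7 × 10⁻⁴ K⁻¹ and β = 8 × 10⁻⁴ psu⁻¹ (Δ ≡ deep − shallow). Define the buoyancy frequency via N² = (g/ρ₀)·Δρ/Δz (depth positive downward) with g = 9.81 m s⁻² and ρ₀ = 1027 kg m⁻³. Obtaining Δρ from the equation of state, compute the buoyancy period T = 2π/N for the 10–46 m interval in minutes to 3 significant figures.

ΔT = -4.8 K, ΔS = -0.36 psu (deep − shallow).
Δρ/ρ₀ = −αΔT + βΔS = 8.16 × 10⁻⁴ − 2.88 × 10⁻⁴ = 5.28 × 10⁻⁴, so Δρ ≈ 0.5423 kg m⁻³.
N² = (g/ρ₀)·Δρ/Δz = g·(Δρ/ρ₀)/Δz = 9.81 × 5.28 × 10⁻⁴ / 36 = 1.4388 × 10⁻⁴ s⁻².
N = √(1.4388 × 10⁻⁴) = 0.011995 rad s⁻¹ → T = 2π/N = 523.82 s = 8.7303 min ≈ 8.73 min.

8.73 min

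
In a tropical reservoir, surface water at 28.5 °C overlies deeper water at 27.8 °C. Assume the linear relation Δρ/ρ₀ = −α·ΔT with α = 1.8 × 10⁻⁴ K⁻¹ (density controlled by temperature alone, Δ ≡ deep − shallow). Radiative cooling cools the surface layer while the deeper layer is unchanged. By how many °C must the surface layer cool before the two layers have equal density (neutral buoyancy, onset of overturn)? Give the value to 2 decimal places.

0.70 °C

With temperature the only control, equal density requires T_surf′ = T_deep.
T_surf′ = 27.8 °C.
Cooling required: 28.5 − 27.8 = 0.70 °C.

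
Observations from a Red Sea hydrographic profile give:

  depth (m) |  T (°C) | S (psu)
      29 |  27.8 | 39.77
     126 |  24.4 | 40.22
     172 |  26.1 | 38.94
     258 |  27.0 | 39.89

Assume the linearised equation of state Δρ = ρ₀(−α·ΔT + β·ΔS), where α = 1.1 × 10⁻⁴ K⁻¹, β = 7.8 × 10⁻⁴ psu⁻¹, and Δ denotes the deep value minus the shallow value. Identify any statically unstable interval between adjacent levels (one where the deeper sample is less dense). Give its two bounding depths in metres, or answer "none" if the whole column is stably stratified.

Evaluate Δρ/ρ₀ = −αΔT + βΔS across each adjacent pair:
  29–126 m: −αΔT+βΔS = −(1.1 × 10⁻⁴)(-3.4)+(7.8 × 10⁻⁴)(+0.45) = 7.2 × 10⁻⁴ → stable
  126–172 m: −αΔT+βΔS = −(1.1 × 10⁻⁴)(+1.7)+(7.8 × 10⁻⁴)(-1.28) = -1.2 × 10⁻³ → UNSTABLE
  172–258 m: −αΔT+βΔS = −(1.1 × 10⁻⁴)(+0.9)+(7.8 × 10⁻⁴)(+0.95) = 6.4 × 10⁻⁴ → stable
The 126–172 m interval has Δρ < 0: lighter water underlies denser water.

126–172 m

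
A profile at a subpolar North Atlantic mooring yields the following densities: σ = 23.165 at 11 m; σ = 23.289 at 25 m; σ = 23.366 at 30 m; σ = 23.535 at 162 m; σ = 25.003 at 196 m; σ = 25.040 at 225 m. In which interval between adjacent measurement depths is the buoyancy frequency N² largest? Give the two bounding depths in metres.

162–196 m

Compute the density gradient over each adjacent pair:
  11–25 m: Δρ/Δz = 0.124/14 = 8.9 × 10⁻³ kg m⁻⁴
  25–30 m: Δρ/Δz = 0.077/5 = 0.015 kg m⁻⁴
  30–162 m: Δρ/Δz = 0.169/132 = 1.3 × 10⁻³ kg m⁻⁴
  162–196 m: Δρ/Δz = 1.468/34 = 0.043 kg m⁻⁴
  196–225 m: Δρ/Δz = 0.037/29 = 1.3 × 10⁻³ kg m⁻⁴
The largest gradient is in the 162–196 m interval — the pycnocline.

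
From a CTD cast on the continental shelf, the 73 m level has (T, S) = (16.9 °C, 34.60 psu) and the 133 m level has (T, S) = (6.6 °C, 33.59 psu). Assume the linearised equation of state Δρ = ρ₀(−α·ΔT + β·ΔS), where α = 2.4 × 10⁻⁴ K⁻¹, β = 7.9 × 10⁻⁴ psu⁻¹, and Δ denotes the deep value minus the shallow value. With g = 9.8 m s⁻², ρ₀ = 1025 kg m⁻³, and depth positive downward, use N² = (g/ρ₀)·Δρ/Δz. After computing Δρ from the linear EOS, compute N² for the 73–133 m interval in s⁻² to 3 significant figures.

2.73 × 10⁻⁴ s⁻²

ΔT = -10.3 K, ΔS = -1.01 psu (deep − shallow).
Δρ/ρ₀ = −αΔT + βΔS = 2.472 × 10⁻³ − 7.979 × 10⁻⁴ = 1.6741 × 10⁻³, so Δρ ≈ 1.716 kg m⁻³.
N² = (g/ρ₀)·Δρ/Δz = g·(Δρ/ρ₀)/Δz = 9.8 × 1.6741 × 10⁻³ / 60 = 2.7344 × 10⁻⁴ s⁻² ≈ 2.73 × 10⁻⁴ s⁻².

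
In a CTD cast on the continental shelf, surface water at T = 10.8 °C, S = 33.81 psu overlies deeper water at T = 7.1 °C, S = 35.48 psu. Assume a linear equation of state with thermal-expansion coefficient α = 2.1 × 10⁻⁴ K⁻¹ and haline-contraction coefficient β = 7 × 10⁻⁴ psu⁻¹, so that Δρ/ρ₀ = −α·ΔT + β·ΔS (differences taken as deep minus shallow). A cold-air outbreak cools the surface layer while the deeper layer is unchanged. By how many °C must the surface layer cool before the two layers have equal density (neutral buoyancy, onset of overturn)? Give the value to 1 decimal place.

9.3 °C

Neutral buoyancy requires Δρ = 0, i.e. −α(T_deep − T_surf′) + β(S_deep − S_surf) = 0.
T_surf′ = T_deep − (β/α)·ΔS = 7.1 − (7 × 10⁻⁴/2.1 × 10⁻⁴)·(+1.67) = 1.533 °C.
Cooling required: 10.8 − (1.533) = 9.267 °C.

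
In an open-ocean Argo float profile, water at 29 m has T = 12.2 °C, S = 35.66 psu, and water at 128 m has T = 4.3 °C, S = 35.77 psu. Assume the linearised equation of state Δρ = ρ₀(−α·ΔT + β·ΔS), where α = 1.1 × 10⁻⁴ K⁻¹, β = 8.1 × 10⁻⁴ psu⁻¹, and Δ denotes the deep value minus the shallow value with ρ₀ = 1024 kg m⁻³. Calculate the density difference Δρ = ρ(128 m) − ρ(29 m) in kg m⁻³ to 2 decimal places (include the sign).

ΔT = -7.9 K, ΔS = +0.11 psu (deep − shallow).
Δρ/ρ₀ = −(1.1 × 10⁻⁴)(-7.9) + (8.1 × 10⁻⁴)(+0.11) = 9.581 × 10⁻⁴.
Δρ = 1024 × (9.581 × 10⁻⁴) = +0.98 kg m⁻³.
Positive Δρ: denser below, stable.

+0.98 kg m⁻³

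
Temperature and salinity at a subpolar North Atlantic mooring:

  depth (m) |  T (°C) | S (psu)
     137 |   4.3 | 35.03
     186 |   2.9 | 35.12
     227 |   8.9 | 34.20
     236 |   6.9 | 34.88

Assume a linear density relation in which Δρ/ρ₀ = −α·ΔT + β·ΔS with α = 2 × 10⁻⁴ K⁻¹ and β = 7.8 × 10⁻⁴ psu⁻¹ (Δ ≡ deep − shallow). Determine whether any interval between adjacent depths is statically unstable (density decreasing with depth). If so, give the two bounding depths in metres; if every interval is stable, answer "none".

186–227 m

Evaluate Δρ/ρ₀ = −αΔT + βΔS across each adjacent pair:
  137–186 m: −αΔT+βΔS = −(2 × 10⁻⁴)(-1.4)+(7.8 × 10⁻⁴)(+0.09) = 3.5 × 10⁻⁴ → stable
  186–227 m: −αΔT+βΔS = −(2 × 10⁻⁴)(+6.0)+(7.8 × 10⁻⁴)(-0.92) = -1.9 × 10⁻³ → UNSTABLE
  227–236 m: −αΔT+βΔS = −(2 × 10⁻⁴)(-2.0)+(7.8 × 10⁻⁴)(+0.68) = 9.3 × 10⁻⁴ → stable
The 186–227 m interval has Δρ < 0: lighter water underlies denser water.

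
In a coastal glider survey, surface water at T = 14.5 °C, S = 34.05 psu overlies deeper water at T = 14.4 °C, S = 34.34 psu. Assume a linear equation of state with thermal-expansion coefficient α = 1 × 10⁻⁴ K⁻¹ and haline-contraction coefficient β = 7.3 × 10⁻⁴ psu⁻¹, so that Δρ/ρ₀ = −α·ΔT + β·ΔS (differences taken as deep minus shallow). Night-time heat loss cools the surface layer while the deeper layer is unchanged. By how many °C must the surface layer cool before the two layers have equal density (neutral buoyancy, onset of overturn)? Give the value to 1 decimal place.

Neutral buoyancy requires Δρ = 0, i.e. −α(T_deep − T_surf′) + β(S_deep − S_surf) = 0.
T_surf′ = T_deep − (β/α)·ΔS = 14.4 − (7.3 × 10⁻⁴/1 × 10⁻⁴)·(+0.29) = 12.283 °C.
Cooling required: 14.5 − (12.283) = 2.217 °C.

2.2 °C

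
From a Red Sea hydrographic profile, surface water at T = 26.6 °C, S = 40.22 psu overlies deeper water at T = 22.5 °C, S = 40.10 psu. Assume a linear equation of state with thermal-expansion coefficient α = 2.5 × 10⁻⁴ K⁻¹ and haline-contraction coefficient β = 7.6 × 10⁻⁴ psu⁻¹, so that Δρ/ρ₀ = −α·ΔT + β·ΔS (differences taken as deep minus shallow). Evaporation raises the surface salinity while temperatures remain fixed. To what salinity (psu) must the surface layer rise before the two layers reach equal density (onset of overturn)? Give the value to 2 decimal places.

Neutral buoyancy requires −α(T_deep − T_surf) + β(S_deep − S_surf′) = 0.
S_surf′ = S_deep − (α/β)·ΔT = 40.10 − (2.5 × 10⁻⁴/7.6 × 10⁻⁴)·(-4.1) = 41.4487 psu.
Increase required: 41.4487 − 40.22 = 1.2287 psu.

41.45 psu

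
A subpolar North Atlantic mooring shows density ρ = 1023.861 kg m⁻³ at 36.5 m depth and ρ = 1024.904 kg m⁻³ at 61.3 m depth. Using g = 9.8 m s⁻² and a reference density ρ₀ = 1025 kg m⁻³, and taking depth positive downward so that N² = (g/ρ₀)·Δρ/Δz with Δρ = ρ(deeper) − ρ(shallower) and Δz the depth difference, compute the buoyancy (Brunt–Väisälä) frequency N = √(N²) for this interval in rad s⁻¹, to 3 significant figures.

Δρ = 1024.904 − 1023.861 = 1.043 kg m⁻³ over Δz = 61.3 − 36.5 = 24.8 m.
N² = (9.8/1025) × (1.043/24.8) = 4.0210 × 10⁻⁴ s⁻².
N = √(4.0210 × 10⁻⁴) = 0.020052 rad s⁻¹ ≈ 0.0201 rad s⁻¹.

0.0201 rad s⁻¹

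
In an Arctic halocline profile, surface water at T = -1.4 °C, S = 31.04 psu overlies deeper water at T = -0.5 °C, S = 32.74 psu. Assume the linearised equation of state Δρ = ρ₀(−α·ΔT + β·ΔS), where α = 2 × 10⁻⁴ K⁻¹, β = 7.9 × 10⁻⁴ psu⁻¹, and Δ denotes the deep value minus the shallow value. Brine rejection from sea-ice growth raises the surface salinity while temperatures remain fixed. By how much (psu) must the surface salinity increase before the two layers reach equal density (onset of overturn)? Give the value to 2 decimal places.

1.47 psu

Neutral buoyancy requires −α(T_deep − T_surf) + β(S_deep − S_surf′) = 0.
S_surf′ = S_deep − (α/β)·ΔT = 32.74 − (2 × 10⁻⁴/7.9 × 10⁻⁴)·(+0.9) = 32.5122 psu.
Increase required: 32.5122 − 31.04 = 1.4722 psu.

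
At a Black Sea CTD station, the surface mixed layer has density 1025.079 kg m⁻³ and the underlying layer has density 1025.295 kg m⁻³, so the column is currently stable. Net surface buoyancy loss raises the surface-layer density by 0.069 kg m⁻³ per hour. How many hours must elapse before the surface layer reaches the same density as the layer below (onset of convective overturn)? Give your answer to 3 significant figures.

3.13 hours

Density deficit of the surface layer: 1025.295 − 1025.079 = 0.216 kg m⁻³.
Required change = 0.216 / 0.069 = 3.13 hours.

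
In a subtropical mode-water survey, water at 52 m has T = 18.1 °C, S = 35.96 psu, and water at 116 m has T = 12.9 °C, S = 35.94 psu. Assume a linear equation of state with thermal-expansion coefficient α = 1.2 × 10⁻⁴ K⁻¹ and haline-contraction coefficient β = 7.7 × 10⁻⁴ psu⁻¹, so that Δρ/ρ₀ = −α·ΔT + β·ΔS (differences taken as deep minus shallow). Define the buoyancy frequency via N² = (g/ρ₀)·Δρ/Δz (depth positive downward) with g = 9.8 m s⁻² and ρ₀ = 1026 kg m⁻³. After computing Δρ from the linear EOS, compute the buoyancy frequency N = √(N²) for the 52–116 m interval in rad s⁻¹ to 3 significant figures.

9.65 × 10⁻³ rad s⁻¹

ΔT = -5.2 K, ΔS = -0.02 psu (deep − shallow).
Δρ/ρ₀ = −αΔT + βΔS = 6.24 × 10⁻⁴ − 1.54 × 10⁻⁵ = 6.086 × 10⁻⁴, so Δρ ≈ 0.6244 kg m⁻³.
N² = (g/ρ₀)·Δρ/Δz = g·(Δρ/ρ₀)/Δz = 9.8 × 6.086 × 10⁻⁴ / 64 = 9.3192 × 10⁻⁵ s⁻².
N = √(9.3192 × 10⁻⁵) = 9.6536 × 10⁻³ rad s⁻¹ ≈ 9.65 × 10⁻³ rad s⁻¹.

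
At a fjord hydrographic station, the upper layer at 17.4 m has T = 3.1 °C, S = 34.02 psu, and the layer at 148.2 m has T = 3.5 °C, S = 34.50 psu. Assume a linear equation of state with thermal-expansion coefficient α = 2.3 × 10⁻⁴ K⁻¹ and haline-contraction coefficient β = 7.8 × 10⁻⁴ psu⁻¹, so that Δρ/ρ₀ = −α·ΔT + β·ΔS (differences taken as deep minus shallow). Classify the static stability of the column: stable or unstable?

stable

ΔT = 3.5 − 3.1 = +0.4 K and ΔS = 34.50 − 34.02 = +0.48 psu (deep − shallow).
−αΔT = -9.20 × 10⁻⁵; βΔS = 3.744 × 10⁻⁴; sum Δρ/ρ₀ = 2.824 × 10⁻⁴.
Δρ/ρ₀ > 0, so Δρ > 0: deeper water is denser → statically stable.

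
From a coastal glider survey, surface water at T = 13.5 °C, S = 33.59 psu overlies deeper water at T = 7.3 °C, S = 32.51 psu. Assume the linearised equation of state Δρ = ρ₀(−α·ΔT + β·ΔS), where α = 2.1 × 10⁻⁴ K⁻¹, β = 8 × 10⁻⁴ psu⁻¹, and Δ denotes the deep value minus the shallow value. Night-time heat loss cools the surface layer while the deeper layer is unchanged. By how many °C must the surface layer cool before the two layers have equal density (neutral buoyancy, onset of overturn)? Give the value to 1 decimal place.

Neutral buoyancy requires Δρ = 0, i.e. −α(T_deep − T_surf′) + β(S_deep − S_surf) = 0.
T_surf′ = T_deep − (β/α)·ΔS = 7.3 − (8 × 10⁻⁴/2.1 × 10⁻⁴)·(-1.08) = 11.414 °C.
Cooling required: 13.5 − (11.414) = 2.086 °C.

2.1 °C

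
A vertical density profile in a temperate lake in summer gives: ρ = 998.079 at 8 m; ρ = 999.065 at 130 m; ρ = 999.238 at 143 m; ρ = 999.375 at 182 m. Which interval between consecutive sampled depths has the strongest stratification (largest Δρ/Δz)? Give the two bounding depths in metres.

130–143 m

Compute the density gradient over each adjacent pair:
  8–130 m: Δρ/Δz = 0.986/122 = 8.1 × 10⁻³ kg m⁻⁴
  130–143 m: Δρ/Δz = 0.173/13 = 0.013 kg m⁻⁴
  143–182 m: Δρ/Δz = 0.137/39 = 3.5 × 10⁻³ kg m⁻⁴
The largest gradient is in the 130–143 m interval — the pycnocline.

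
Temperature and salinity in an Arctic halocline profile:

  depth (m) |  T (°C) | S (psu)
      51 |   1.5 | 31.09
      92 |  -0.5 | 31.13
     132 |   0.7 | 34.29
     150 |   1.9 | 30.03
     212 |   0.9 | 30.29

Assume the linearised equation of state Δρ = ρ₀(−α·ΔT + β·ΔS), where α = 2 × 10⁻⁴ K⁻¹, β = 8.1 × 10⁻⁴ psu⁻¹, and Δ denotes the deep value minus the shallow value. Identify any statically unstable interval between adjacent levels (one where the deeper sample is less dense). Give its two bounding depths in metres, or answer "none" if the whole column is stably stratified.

132–150 m

Evaluate Δρ/ρ₀ = −αΔT + βΔS across each adjacent pair:
  51–92 m: −αΔT+βΔS = −(2 × 10⁻⁴)(-2.0)+(8.1 × 10⁻⁴)(+0.04) = 4.3 × 10⁻⁴ → stable
  92–132 m: −αΔT+βΔS = −(2 × 10⁻⁴)(+1.2)+(8.1 × 10⁻⁴)(+3.16) = 2.3 × 10⁻³ → stable
  132–150 m: −αΔT+βΔS = −(2 × 10⁻⁴)(+1.2)+(8.1 × 10⁻⁴)(-4.26) = -3.7 × 10⁻³ → UNSTABLE
  150–212 m: −αΔT+βΔS = −(2 × 10⁻⁴)(-1.0)+(8.1 × 10⁻⁴)(+0.26) = 4.1 × 10⁻⁴ → stable
The 132–150 m interval has Δρ < 0: lighter water underlies denser water.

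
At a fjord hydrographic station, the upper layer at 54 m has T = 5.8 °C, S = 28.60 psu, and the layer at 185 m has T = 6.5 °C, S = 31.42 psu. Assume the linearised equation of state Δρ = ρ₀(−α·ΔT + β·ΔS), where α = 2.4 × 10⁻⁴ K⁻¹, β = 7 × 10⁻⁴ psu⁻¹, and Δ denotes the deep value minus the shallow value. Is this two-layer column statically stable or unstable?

ΔT = 6.5 − 5.8 = +0.7 K and ΔS = 31.42 − 28.60 = +2.82 psu (deep − shallow).
−αΔT = -1.68 × 10⁻⁴; βΔS = 1.974 × 10⁻³; sum Δρ/ρ₀ = 1.806 × 10⁻³.
Δρ/ρ₀ > 0, so Δρ > 0: deeper water is denser → statically stable.

stable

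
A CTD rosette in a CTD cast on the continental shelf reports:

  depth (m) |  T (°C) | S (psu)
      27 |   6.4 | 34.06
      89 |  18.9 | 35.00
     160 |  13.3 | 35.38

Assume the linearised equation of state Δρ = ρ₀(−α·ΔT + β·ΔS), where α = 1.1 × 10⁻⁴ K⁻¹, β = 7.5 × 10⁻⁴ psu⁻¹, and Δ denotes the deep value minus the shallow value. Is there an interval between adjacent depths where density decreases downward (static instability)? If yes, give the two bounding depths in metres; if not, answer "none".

Evaluate Δρ/ρ₀ = −αΔT + βΔS across each adjacent pair:
  27–89 m: −αΔT+βΔS = −(1.1 × 10⁻⁴)(+12.5)+(7.5 × 10⁻⁴)(+0.94) = -6.7 × 10⁻⁴ → UNSTABLE
  89–160 m: −αΔT+βΔS = −(1.1 × 10⁻⁴)(-5.6)+(7.5 × 10⁻⁴)(+0.38) = 9.0 × 10⁻⁴ → stable
The 27–89 m interval has Δρ < 0: lighter water underlies denser water.

27–89 m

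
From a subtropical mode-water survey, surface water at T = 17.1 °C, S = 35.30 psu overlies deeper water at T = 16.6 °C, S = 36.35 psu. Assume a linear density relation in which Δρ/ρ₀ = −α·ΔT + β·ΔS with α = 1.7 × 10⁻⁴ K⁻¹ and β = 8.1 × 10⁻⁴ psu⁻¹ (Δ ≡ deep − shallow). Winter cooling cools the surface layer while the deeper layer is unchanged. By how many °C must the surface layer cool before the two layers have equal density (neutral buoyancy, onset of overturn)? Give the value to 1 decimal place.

5.5 °C

Neutral buoyancy requires Δρ = 0, i.e. −α(T_deep − T_surf′) + β(S_deep − S_surf) = 0.
T_surf′ = T_deep − (β/α)·ΔS = 16.6 − (8.1 × 10⁻⁴/1.7 × 10⁻⁴)·(+1.05) = 11.597 °C.
Cooling required: 17.1 − (11.597) = 5.503 °C.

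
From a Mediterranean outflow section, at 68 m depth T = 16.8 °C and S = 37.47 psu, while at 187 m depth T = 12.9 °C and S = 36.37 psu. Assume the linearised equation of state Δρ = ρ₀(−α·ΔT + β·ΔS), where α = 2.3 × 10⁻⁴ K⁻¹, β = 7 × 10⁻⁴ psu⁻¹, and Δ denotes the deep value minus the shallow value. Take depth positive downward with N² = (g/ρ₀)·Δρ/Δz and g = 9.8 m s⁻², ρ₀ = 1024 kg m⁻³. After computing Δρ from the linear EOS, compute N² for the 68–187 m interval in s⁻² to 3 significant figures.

ΔT = -3.9 K, ΔS = -1.10 psu (deep − shallow).
Δρ/ρ₀ = −αΔT + βΔS = 8.97 × 10⁻⁴ − 7.70 × 10⁻⁴ = 1.27 × 10⁻⁴, so Δρ ≈ 0.1300 kg m⁻³.
N² = (g/ρ₀)·Δρ/Δz = g·(Δρ/ρ₀)/Δz = 9.8 × 1.27 × 10⁻⁴ / 119 = 1.0459 × 10⁻⁵ s⁻² ≈ 1.05 × 10⁻⁵ s⁻².

1.05 × 10⁻⁵ s⁻²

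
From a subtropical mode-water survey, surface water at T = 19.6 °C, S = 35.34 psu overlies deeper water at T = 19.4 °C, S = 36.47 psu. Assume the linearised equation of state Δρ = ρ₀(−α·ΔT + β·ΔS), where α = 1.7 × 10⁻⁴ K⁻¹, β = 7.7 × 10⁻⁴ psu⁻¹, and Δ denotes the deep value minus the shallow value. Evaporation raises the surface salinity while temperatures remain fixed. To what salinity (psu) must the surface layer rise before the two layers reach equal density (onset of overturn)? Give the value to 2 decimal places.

36.51 psu

Neutral buoyancy requires −α(T_deep − T_surf) + β(S_deep − S_surf′) = 0.
S_surf′ = S_deep − (α/β)·ΔT = 36.47 − (1.7 × 10⁻⁴/7.7 × 10⁻⁴)·(-0.2) = 36.5142 psu.
Increase required: 36.5142 − 35.34 = 1.1742 psu.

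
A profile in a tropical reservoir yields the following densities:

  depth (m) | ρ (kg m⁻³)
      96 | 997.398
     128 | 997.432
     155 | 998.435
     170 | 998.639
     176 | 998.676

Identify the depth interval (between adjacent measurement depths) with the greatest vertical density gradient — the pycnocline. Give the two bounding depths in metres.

Compute the density gradient over each adjacent pair:
  96–128 m: Δρ/Δz = 0.034/32 = 1.1 × 10⁻³ kg m⁻⁴
  128–155 m: Δρ/Δz = 1.003/27 = 0.037 kg m⁻⁴
  155–170 m: Δρ/Δz = 0.204/15 = 0.014 kg m⁻⁴
  170–176 m: Δρ/Δz = 0.037/6 = 6.2 × 10⁻³ kg m⁻⁴
The largest gradient is in the 128–155 m interval — the pycnocline.

128–155 m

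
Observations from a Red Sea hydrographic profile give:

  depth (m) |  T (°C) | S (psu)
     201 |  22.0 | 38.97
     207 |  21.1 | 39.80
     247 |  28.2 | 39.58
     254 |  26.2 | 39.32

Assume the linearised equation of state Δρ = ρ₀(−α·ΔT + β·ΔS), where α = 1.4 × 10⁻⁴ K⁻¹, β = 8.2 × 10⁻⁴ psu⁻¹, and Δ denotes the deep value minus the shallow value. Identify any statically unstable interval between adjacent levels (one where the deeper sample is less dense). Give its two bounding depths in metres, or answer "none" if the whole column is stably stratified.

Evaluate Δρ/ρ₀ = −αΔT + βΔS across each adjacent pair:
  201–207 m: −αΔT+βΔS = −(1.4 × 10⁻⁴)(-0.9)+(8.2 × 10⁻⁴)(+0.83) = 8.1 × 10⁻⁴ → stable
  207–247 m: −αΔT+βΔS = −(1.4 × 10⁻⁴)(+7.1)+(8.2 × 10⁻⁴)(-0.22) = -1.2 × 10⁻³ → UNSTABLE
  247–254 m: −αΔT+βΔS = −(1.4 × 10⁻⁴)(-2.0)+(8.2 × 10⁻⁴)(-0.26) = 6.7 × 10⁻⁵ → stable
The 207–247 m interval has Δρ < 0: lighter water underlies denser water.

207–247 m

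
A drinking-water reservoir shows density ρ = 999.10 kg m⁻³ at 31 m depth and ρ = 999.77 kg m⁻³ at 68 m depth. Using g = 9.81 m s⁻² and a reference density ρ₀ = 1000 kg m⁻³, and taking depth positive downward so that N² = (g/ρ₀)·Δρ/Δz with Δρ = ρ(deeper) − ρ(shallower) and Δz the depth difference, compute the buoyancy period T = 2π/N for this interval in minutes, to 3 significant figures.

Δρ = 999.77 − 999.10 = 0.67 kg m⁻³ over Δz = 68 − 31 = 37 m.
N² = (9.81/1000) × (0.67/37) = 1.7764 × 10⁻⁴ s⁻².
N = √(1.7764 × 10⁻⁴) = 0.013328 rad s⁻¹, so T = 2π/N = 471.43 s = 7.8572 min ≈ 7.86 min.

7.86 min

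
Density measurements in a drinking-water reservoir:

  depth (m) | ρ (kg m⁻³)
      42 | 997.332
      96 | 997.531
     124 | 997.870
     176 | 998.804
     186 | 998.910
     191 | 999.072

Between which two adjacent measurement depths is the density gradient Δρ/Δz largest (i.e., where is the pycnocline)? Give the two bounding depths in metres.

186–191 m

Compute the density gradient over each adjacent pair:
  42–96 m: Δρ/Δz = 0.199/54 = 3.7 × 10⁻³ kg m⁻⁴
  96–124 m: Δρ/Δz = 0.339/28 = 0.012 kg m⁻⁴
  124–176 m: Δρ/Δz = 0.934/52 = 0.018 kg m⁻⁴
  176–186 m: Δρ/Δz = 0.106/10 = 0.011 kg m⁻⁴
  186–191 m: Δρ/Δz = 0.162/5 = 0.032 kg m⁻⁴
The largest gradient is in the 186–191 m interval — the pycnocline.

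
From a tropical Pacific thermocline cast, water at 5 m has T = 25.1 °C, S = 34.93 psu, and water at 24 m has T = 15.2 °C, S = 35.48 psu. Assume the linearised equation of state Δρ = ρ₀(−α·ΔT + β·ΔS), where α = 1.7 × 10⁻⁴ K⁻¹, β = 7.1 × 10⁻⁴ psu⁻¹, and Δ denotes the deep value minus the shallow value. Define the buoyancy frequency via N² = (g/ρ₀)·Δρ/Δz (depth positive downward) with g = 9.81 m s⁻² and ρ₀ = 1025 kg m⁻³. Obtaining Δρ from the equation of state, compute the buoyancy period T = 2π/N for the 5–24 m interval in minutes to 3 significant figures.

ΔT = -9.9 K, ΔS = +0.55 psu (deep − shallow).
Δρ/ρ₀ = −αΔT + βΔS = 1.683 × 10⁻³ + 3.905 × 10⁻⁴ = 2.0735 × 10⁻³, so Δρ ≈ 2.125 kg m⁻³.
N² = (g/ρ₀)·Δρ/Δz = g·(Δρ/ρ₀)/Δz = 9.81 × 2.0735 × 10⁻³ / 19 = 1.0706 × 10⁻³ s⁻².
N = √(1.0706 × 10⁻³) = 0.032720 rad s⁻¹ → T = 2π/N = 192.03 s = 3.2005 min ≈ 3.20 min.

3.20 min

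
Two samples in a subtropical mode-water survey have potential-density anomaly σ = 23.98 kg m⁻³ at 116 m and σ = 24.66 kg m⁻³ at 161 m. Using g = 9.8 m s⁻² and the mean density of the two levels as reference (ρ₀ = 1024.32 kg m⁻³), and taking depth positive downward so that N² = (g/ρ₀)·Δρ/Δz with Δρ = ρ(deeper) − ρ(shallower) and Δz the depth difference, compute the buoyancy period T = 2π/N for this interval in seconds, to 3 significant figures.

Δρ = 1024.66 − 1023.98 = 0.68 kg m⁻³ over Δz = 161 − 116 = 45 m.
N² = (9.8/1024.32) × (0.68/45) = 1.4457 × 10⁻⁴ s⁻².
N = √(1.4457 × 10⁻⁴) = 0.012024 rad s⁻¹, so T = 2π/N = 522.55 s ≈ 523 s.

523 s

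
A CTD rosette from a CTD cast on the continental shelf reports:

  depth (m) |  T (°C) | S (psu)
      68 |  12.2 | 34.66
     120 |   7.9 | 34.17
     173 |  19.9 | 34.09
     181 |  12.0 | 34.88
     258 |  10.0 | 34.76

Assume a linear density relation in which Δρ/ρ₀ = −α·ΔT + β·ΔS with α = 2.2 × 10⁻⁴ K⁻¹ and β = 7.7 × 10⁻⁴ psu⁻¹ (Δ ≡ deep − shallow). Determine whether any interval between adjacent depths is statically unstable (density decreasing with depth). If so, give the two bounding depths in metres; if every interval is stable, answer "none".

Evaluate Δρ/ρ₀ = −αΔT + βΔS across each adjacent pair:
  68–120 m: −αΔT+βΔS = −(2.2 × 10⁻⁴)(-4.3)+(7.7 × 10⁻⁴)(-0.49) = 5.7 × 10⁻⁴ → stable
  120–173 m: −αΔT+βΔS = −(2.2 × 10⁻⁴)(+12.0)+(7.7 × 10⁻⁴)(-0.08) = -2.7 × 10⁻³ → UNSTABLE
  173–181 m: −αΔT+βΔS = −(2.2 × 10⁻⁴)(-7.9)+(7.7 × 10⁻⁴)(+0.79) = 2.3 × 10⁻³ → stable
  181–258 m: −αΔT+βΔS = −(2.2 × 10⁻⁴)(-2.0)+(7.7 × 10⁻⁴)(-0.12) = 3.5 × 10⁻⁴ → stable
The 120–173 m interval has Δρ < 0: lighter water underlies denser water.

120–173 m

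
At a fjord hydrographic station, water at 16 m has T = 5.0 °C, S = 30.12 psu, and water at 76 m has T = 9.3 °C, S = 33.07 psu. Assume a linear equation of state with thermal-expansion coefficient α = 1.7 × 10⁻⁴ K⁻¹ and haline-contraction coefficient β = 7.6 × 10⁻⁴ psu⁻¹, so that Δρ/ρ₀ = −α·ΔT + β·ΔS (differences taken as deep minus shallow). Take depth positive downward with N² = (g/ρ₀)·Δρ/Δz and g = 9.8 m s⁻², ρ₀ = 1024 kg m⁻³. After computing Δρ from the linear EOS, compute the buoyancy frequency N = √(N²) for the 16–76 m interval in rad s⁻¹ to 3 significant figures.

0.0157 rad s⁻¹

ΔT = +4.3 K, ΔS = +2.95 psu (deep − shallow).
Δρ/ρ₀ = −αΔT + βΔS = -7.31 × 10⁻⁴ + 2.242 × 10⁻³ = 1.511 × 10⁻³, so Δρ ≈ 1.547 kg m⁻³.
N² = (g/ρ₀)·Δρ/Δz = g·(Δρ/ρ₀)/Δz = 9.8 × 1.511 × 10⁻³ / 60 = 2.4680 × 10⁻⁴ s⁻².
N = √(2.4680 × 10⁻⁴) = 0.015710 rad s⁻¹ ≈ 0.0157 rad s⁻¹.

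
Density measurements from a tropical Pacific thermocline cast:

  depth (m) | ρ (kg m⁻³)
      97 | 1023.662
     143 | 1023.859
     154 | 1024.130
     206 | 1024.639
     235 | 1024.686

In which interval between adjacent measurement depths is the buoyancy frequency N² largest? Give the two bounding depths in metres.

143–154 m

Compute the density gradient over each adjacent pair:
  97–143 m: Δρ/Δz = 0.197/46 = 4.3 × 10⁻³ kg m⁻⁴
  143–154 m: Δρ/Δz = 0.271/11 = 0.025 kg m⁻⁴
  154–206 m: Δρ/Δz = 0.509/52 = 9.8 × 10⁻³ kg m⁻⁴
  206–235 m: Δρ/Δz = 0.047/29 = 1.6 × 10⁻³ kg m⁻⁴
The largest gradient is in the 143–154 m interval — the pycnocline.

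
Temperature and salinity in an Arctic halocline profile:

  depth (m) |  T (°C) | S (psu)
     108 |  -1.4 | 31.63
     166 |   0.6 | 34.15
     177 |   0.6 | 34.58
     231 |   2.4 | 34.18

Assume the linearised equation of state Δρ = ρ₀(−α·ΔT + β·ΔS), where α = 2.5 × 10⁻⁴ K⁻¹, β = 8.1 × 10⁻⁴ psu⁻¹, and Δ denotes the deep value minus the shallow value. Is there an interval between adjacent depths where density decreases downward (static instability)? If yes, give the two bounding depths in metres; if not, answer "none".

177–231 m

Evaluate Δρ/ρ₀ = −αΔT + βΔS across each adjacent pair:
  108–166 m: −αΔT+βΔS = −(2.5 × 10⁻⁴)(+2.0)+(8.1 × 10⁻⁴)(+2.52) = 1.5 × 10⁻³ → stable
  166–177 m: −αΔT+βΔS = −(2.5 × 10⁻⁴)(+0.0)+(8.1 × 10⁻⁴)(+0.43) = 3.5 × 10⁻⁴ → stable
  177–231 m: −αΔT+βΔS = −(2.5 × 10⁻⁴)(+1.8)+(8.1 × 10⁻⁴)(-0.40) = -7.7 × 10⁻⁴ → UNSTABLE
The 177–231 m interval has Δρ < 0: lighter water underlies denser water.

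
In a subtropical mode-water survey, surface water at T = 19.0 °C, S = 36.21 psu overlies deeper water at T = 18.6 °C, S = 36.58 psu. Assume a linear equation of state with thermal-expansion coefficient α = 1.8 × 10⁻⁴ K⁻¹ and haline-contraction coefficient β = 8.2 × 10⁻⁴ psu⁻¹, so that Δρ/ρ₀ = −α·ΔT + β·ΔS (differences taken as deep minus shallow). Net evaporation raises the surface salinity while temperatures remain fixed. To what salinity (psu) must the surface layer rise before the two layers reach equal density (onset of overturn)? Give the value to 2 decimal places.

Neutral buoyancy requires −α(T_deep − T_surf) + β(S_deep − S_surf′) = 0.
S_surf′ = S_deep − (α/β)·ΔT = 36.58 − (1.8 × 10⁻⁴/8.2 × 10⁻⁴)·(-0.4) = 36.6678 psu.
Increase required: 36.6678 − 36.21 = 0.4578 psu.

36.67 psu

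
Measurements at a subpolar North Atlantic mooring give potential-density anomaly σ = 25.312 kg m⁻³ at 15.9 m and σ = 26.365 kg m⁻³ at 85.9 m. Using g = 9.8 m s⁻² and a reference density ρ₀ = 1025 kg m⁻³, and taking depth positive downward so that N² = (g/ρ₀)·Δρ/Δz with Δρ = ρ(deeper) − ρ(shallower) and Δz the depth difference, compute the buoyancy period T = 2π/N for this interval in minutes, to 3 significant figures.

8.73 min

Δρ = 1026.365 − 1025.312 = 1.053 kg m⁻³ over Δz = 85.9 − 15.9 = 70 m.
N² = (9.8/1025) × (1.053/70) = 1.4382 × 10⁻⁴ s⁻².
N = √(1.4382 × 10⁻⁴) = 0.011992 rad s⁻¹, so T = 2π/N = 523.95 s = 8.7325 min ≈ 8.73 min.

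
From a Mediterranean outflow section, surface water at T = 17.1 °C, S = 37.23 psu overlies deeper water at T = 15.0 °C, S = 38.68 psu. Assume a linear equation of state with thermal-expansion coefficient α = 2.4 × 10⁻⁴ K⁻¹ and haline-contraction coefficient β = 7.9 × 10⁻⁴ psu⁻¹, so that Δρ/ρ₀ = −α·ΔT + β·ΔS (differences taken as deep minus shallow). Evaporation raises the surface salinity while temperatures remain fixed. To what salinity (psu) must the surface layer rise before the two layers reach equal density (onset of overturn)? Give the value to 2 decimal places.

Neutral buoyancy requires −α(T_deep − T_surf) + β(S_deep − S_surf′) = 0.
S_surf′ = S_deep − (α/β)·ΔT = 38.68 − (2.4 × 10⁻⁴/7.9 × 10⁻⁴)·(-2.1) = 39.3180 psu.
Increase required: 39.3180 − 37.23 = 2.0880 psu.

39.32 psu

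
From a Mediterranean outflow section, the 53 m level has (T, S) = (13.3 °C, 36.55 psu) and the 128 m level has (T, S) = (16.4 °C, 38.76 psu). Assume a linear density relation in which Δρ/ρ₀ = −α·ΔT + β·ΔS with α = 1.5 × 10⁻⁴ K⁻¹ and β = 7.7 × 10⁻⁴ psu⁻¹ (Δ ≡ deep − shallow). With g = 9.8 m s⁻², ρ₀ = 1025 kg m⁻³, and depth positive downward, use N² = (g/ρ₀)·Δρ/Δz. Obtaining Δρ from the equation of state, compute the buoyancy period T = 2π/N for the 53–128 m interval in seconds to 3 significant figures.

ΔT = +3.1 K, ΔS = +2.21 psu (deep − shallow).
Δρ/ρ₀ = −αΔT + βΔS = -4.65 × 10⁻⁴ + 1.7017 × 10⁻³ = 1.2367 × 10⁻³, so Δρ ≈ 1.268 kg m⁻³.
N² = (g/ρ₀)·Δρ/Δz = g·(Δρ/ρ₀)/Δz = 9.8 × 1.2367 × 10⁻³ / 75 = 1.6160 × 10⁻⁴ s⁻².
N = √(1.6160 × 10⁻⁴) = 0.012712 rad s⁻¹ → T = 2π/N = 494.27 s ≈ 494 s.

494 s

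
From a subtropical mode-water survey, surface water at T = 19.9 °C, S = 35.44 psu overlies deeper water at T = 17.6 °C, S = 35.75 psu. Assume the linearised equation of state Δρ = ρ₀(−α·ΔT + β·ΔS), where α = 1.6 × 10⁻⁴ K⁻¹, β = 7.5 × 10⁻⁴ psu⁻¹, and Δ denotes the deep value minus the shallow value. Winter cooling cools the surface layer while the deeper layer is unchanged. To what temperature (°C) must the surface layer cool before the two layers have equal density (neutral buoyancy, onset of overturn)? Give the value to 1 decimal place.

16.1 °C

Neutral buoyancy requires Δρ = 0, i.e. −α(T_deep − T_surf′) + β(S_deep − S_surf) = 0.
T_surf′ = T_deep − (β/α)·ΔS = 17.6 − (7.5 × 10⁻⁴/1.6 × 10⁻⁴)·(+0.31) = 16.147 °C.
Cooling required: 19.9 − (16.147) = 3.753 °C.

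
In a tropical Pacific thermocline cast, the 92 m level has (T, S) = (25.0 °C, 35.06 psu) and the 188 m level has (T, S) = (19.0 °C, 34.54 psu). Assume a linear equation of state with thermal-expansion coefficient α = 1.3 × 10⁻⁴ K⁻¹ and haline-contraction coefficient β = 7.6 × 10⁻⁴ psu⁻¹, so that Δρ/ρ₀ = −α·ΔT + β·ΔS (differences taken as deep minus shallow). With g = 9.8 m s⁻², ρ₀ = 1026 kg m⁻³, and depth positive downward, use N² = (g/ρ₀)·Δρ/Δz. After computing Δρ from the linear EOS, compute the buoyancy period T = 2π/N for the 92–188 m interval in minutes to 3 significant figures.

16.7 min

ΔT = -6.0 K, ΔS = -0.52 psu (deep − shallow).
Δρ/ρ₀ = −αΔT + βΔS = 7.80 × 10⁻⁴ − 3.952 × 10⁻⁴ = 3.848 × 10⁻⁴, so Δρ ≈ 0.3948 kg m⁻³.
N² = (g/ρ₀)·Δρ/Δz = g·(Δρ/ρ₀)/Δz = 9.8 × 3.848 × 10⁻⁴ / 96 = 3.9282 × 10⁻⁵ s⁻².
N = √(3.9282 × 10⁻⁵) = 6.2675 × 10⁻³ rad s⁻¹ → T = 2π/N = 1.0025 × 10³ s = 16.708 min ≈ 16.7 min.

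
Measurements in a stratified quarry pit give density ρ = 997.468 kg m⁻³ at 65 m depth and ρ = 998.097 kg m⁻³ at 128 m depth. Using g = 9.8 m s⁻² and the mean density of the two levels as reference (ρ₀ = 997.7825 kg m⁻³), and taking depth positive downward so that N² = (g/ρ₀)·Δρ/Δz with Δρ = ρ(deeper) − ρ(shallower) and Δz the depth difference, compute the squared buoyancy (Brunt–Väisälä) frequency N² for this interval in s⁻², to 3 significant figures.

9.81 × 10⁻⁵ s⁻²

Δρ = 998.097 − 997.468 = 0.629 kg m⁻³ over Δz = 128 − 65 = 63 m.
N² = (9.8/997.7825) × (0.629/63) = 9.8062 × 10⁻⁵ s⁻² ≈ 9.81 × 10⁻⁵ s⁻².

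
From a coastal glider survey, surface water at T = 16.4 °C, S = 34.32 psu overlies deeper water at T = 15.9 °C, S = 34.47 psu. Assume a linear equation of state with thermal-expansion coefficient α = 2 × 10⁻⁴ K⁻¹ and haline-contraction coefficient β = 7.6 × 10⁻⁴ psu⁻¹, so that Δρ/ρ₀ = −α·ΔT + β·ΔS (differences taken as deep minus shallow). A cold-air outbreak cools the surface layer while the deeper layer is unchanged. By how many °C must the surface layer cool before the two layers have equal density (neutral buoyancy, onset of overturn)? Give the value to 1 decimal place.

Neutral buoyancy requires Δρ = 0, i.e. −α(T_deep − T_surf′) + β(S_deep − S_surf) = 0.
T_surf′ = T_deep − (β/α)·ΔS = 15.9 − (7.6 × 10⁻⁴/2 × 10⁻⁴)·(+0.15) = 15.330 °C.
Cooling required: 16.4 − (15.330) = 1.070 °C.

1.1 °C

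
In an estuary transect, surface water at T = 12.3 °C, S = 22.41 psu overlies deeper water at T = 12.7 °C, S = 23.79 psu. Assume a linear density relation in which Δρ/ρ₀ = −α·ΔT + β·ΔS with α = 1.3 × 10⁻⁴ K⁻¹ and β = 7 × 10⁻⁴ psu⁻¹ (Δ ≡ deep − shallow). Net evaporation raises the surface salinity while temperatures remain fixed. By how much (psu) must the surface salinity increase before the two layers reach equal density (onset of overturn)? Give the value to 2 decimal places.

Neutral buoyancy requires −α(T_deep − T_surf) + β(S_deep − S_surf′) = 0.
S_surf′ = S_deep − (α/β)·ΔT = 23.79 − (1.3 × 10⁻⁴/7 × 10⁻⁴)·(+0.4) = 23.7157 psu.
Increase required: 23.7157 − 22.41 = 1.3057 psu.

1.31 psu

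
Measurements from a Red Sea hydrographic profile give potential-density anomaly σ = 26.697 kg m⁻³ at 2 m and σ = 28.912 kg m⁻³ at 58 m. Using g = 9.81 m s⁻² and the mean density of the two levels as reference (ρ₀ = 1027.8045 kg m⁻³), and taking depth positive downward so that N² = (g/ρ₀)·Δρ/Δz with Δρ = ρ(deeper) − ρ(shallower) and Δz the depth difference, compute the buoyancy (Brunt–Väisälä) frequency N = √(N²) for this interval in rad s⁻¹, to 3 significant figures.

0.0194 rad s⁻¹

Δρ = 1028.912 − 1026.697 = 2.215 kg m⁻³ over Δz = 58 − 2 = 56 m.
N² = (9.81/1027.8045) × (2.215/56) = 3.7752 × 10⁻⁴ s⁻².
N = √(3.7752 × 10⁻⁴) = 0.019430 rad s⁻¹ ≈ 0.0194 rad s⁻¹.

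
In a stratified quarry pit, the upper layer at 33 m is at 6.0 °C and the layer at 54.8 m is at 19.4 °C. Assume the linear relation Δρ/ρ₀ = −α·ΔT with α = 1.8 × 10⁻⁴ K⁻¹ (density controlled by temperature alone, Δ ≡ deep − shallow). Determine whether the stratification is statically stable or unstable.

unstable

ΔT = 19.4 − 6.0 = +13.4 K, so Δρ/ρ₀ = −αΔT = -2.412 × 10⁻³.
Δρ/ρ₀ < 0, so Δρ < 0: deeper water is lighter → statically unstable; the column would overturn.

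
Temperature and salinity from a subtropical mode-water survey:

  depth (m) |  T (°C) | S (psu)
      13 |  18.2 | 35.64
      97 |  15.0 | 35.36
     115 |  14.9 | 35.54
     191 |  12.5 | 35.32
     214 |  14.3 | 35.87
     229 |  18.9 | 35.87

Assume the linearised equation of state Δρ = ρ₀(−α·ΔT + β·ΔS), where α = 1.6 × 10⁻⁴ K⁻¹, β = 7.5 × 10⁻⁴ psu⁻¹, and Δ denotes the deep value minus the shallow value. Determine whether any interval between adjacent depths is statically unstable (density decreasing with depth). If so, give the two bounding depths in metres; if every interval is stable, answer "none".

Evaluate Δρ/ρ₀ = −αΔT + βΔS across each adjacent pair:
  13–97 m: −αΔT+βΔS = −(1.6 × 10⁻⁴)(-3.2)+(7.5 × 10⁻⁴)(-0.28) = 3.0 × 10⁻⁴ → stable
  97–115 m: −αΔT+βΔS = −(1.6 × 10⁻⁴)(-0.1)+(7.5 × 10⁻⁴)(+0.18) = 1.5 × 10⁻⁴ → stable
  115–191 m: −αΔT+βΔS = −(1.6 × 10⁻⁴)(-2.4)+(7.5 × 10⁻⁴)(-0.22) = 2.2 × 10⁻⁴ → stable
  191–214 m: −αΔT+βΔS = −(1.6 × 10⁻⁴)(+1.8)+(7.5 × 10⁻⁴)(+0.55) = 1.2 × 10⁻⁴ → stable
  214–229 m: −αΔT+βΔS = −(1.6 × 10⁻⁴)(+4.6)+(7.5 × 10⁻⁴)(+0.00) = -7.4 × 10⁻⁴ → UNSTABLE
The 214–229 m interval has Δρ < 0: lighter water underlies denser water.

214–229 m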